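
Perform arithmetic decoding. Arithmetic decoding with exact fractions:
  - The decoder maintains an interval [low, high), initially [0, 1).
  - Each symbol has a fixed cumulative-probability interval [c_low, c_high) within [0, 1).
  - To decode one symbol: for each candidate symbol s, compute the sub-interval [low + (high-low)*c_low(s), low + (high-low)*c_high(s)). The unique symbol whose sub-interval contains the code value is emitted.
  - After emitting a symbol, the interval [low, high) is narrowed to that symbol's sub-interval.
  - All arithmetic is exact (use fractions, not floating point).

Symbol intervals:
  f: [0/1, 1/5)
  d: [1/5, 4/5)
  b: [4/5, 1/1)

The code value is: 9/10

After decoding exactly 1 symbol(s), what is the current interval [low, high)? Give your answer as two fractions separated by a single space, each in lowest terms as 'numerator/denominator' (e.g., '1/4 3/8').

Answer: 4/5 1/1

Derivation:
Step 1: interval [0/1, 1/1), width = 1/1 - 0/1 = 1/1
  'f': [0/1 + 1/1*0/1, 0/1 + 1/1*1/5) = [0/1, 1/5)
  'd': [0/1 + 1/1*1/5, 0/1 + 1/1*4/5) = [1/5, 4/5)
  'b': [0/1 + 1/1*4/5, 0/1 + 1/1*1/1) = [4/5, 1/1) <- contains code 9/10
  emit 'b', narrow to [4/5, 1/1)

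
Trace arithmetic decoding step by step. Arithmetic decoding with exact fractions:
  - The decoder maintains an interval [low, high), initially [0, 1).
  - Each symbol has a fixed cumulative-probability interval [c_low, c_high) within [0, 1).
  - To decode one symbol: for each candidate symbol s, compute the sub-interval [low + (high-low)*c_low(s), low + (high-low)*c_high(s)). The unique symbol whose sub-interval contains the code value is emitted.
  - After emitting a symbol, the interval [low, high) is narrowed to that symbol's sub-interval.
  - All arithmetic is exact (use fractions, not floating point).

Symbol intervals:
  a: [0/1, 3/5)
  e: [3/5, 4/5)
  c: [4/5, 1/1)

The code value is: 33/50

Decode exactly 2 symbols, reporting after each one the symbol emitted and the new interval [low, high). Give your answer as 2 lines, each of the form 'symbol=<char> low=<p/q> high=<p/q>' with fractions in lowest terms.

Answer: symbol=e low=3/5 high=4/5
symbol=a low=3/5 high=18/25

Derivation:
Step 1: interval [0/1, 1/1), width = 1/1 - 0/1 = 1/1
  'a': [0/1 + 1/1*0/1, 0/1 + 1/1*3/5) = [0/1, 3/5)
  'e': [0/1 + 1/1*3/5, 0/1 + 1/1*4/5) = [3/5, 4/5) <- contains code 33/50
  'c': [0/1 + 1/1*4/5, 0/1 + 1/1*1/1) = [4/5, 1/1)
  emit 'e', narrow to [3/5, 4/5)
Step 2: interval [3/5, 4/5), width = 4/5 - 3/5 = 1/5
  'a': [3/5 + 1/5*0/1, 3/5 + 1/5*3/5) = [3/5, 18/25) <- contains code 33/50
  'e': [3/5 + 1/5*3/5, 3/5 + 1/5*4/5) = [18/25, 19/25)
  'c': [3/5 + 1/5*4/5, 3/5 + 1/5*1/1) = [19/25, 4/5)
  emit 'a', narrow to [3/5, 18/25)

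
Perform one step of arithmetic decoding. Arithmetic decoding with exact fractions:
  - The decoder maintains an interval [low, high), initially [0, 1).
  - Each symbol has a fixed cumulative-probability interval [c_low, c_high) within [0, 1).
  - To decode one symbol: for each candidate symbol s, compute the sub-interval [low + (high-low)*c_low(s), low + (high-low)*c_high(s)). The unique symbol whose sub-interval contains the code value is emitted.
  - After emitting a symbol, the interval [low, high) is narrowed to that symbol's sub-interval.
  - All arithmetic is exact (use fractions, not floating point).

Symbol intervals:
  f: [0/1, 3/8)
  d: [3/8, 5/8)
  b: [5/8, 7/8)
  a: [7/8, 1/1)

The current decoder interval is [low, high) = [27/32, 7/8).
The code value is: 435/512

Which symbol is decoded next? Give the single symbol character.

Answer: f

Derivation:
Interval width = high − low = 7/8 − 27/32 = 1/32
Scaled code = (code − low) / width = (435/512 − 27/32) / 1/32 = 3/16
  f: [0/1, 3/8) ← scaled code falls here ✓
  d: [3/8, 5/8) 
  b: [5/8, 7/8) 
  a: [7/8, 1/1) 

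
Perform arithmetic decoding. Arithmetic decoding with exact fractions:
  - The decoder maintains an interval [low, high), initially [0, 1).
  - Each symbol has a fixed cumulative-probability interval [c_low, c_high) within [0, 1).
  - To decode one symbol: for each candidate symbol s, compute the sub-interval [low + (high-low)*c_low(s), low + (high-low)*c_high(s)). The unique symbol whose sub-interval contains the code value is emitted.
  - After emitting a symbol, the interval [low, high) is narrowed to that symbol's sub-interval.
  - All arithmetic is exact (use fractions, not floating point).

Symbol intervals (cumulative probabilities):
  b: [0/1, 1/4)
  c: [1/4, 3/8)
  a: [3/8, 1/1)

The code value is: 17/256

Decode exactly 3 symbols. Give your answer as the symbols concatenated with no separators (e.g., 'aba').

Step 1: interval [0/1, 1/1), width = 1/1 - 0/1 = 1/1
  'b': [0/1 + 1/1*0/1, 0/1 + 1/1*1/4) = [0/1, 1/4) <- contains code 17/256
  'c': [0/1 + 1/1*1/4, 0/1 + 1/1*3/8) = [1/4, 3/8)
  'a': [0/1 + 1/1*3/8, 0/1 + 1/1*1/1) = [3/8, 1/1)
  emit 'b', narrow to [0/1, 1/4)
Step 2: interval [0/1, 1/4), width = 1/4 - 0/1 = 1/4
  'b': [0/1 + 1/4*0/1, 0/1 + 1/4*1/4) = [0/1, 1/16)
  'c': [0/1 + 1/4*1/4, 0/1 + 1/4*3/8) = [1/16, 3/32) <- contains code 17/256
  'a': [0/1 + 1/4*3/8, 0/1 + 1/4*1/1) = [3/32, 1/4)
  emit 'c', narrow to [1/16, 3/32)
Step 3: interval [1/16, 3/32), width = 3/32 - 1/16 = 1/32
  'b': [1/16 + 1/32*0/1, 1/16 + 1/32*1/4) = [1/16, 9/128) <- contains code 17/256
  'c': [1/16 + 1/32*1/4, 1/16 + 1/32*3/8) = [9/128, 19/256)
  'a': [1/16 + 1/32*3/8, 1/16 + 1/32*1/1) = [19/256, 3/32)
  emit 'b', narrow to [1/16, 9/128)

Answer: bcb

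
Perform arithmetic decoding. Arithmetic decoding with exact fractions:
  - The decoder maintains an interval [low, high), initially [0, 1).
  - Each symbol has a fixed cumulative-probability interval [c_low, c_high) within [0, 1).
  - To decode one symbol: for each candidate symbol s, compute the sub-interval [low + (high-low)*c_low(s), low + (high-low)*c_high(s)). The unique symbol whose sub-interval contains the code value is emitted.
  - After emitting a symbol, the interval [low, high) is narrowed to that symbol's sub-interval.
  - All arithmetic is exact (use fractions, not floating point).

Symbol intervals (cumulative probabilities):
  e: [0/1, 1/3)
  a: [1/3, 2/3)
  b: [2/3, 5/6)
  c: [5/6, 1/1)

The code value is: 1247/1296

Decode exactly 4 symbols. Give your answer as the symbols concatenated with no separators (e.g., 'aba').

Step 1: interval [0/1, 1/1), width = 1/1 - 0/1 = 1/1
  'e': [0/1 + 1/1*0/1, 0/1 + 1/1*1/3) = [0/1, 1/3)
  'a': [0/1 + 1/1*1/3, 0/1 + 1/1*2/3) = [1/3, 2/3)
  'b': [0/1 + 1/1*2/3, 0/1 + 1/1*5/6) = [2/3, 5/6)
  'c': [0/1 + 1/1*5/6, 0/1 + 1/1*1/1) = [5/6, 1/1) <- contains code 1247/1296
  emit 'c', narrow to [5/6, 1/1)
Step 2: interval [5/6, 1/1), width = 1/1 - 5/6 = 1/6
  'e': [5/6 + 1/6*0/1, 5/6 + 1/6*1/3) = [5/6, 8/9)
  'a': [5/6 + 1/6*1/3, 5/6 + 1/6*2/3) = [8/9, 17/18)
  'b': [5/6 + 1/6*2/3, 5/6 + 1/6*5/6) = [17/18, 35/36) <- contains code 1247/1296
  'c': [5/6 + 1/6*5/6, 5/6 + 1/6*1/1) = [35/36, 1/1)
  emit 'b', narrow to [17/18, 35/36)
Step 3: interval [17/18, 35/36), width = 35/36 - 17/18 = 1/36
  'e': [17/18 + 1/36*0/1, 17/18 + 1/36*1/3) = [17/18, 103/108)
  'a': [17/18 + 1/36*1/3, 17/18 + 1/36*2/3) = [103/108, 26/27) <- contains code 1247/1296
  'b': [17/18 + 1/36*2/3, 17/18 + 1/36*5/6) = [26/27, 209/216)
  'c': [17/18 + 1/36*5/6, 17/18 + 1/36*1/1) = [209/216, 35/36)
  emit 'a', narrow to [103/108, 26/27)
Step 4: interval [103/108, 26/27), width = 26/27 - 103/108 = 1/108
  'e': [103/108 + 1/108*0/1, 103/108 + 1/108*1/3) = [103/108, 155/162)
  'a': [103/108 + 1/108*1/3, 103/108 + 1/108*2/3) = [155/162, 311/324)
  'b': [103/108 + 1/108*2/3, 103/108 + 1/108*5/6) = [311/324, 623/648)
  'c': [103/108 + 1/108*5/6, 103/108 + 1/108*1/1) = [623/648, 26/27) <- contains code 1247/1296
  emit 'c', narrow to [623/648, 26/27)

Answer: cbac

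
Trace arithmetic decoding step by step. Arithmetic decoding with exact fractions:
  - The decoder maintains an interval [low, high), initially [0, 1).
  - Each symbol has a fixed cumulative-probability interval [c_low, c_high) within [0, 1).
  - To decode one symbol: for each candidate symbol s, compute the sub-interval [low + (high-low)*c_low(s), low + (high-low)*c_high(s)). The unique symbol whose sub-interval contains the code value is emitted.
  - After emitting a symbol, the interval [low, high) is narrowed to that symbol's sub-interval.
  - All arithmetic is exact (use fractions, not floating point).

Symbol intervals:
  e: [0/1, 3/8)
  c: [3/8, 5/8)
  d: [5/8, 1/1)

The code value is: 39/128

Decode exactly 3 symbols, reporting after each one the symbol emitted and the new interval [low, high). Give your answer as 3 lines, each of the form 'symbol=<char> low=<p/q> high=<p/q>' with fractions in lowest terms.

Step 1: interval [0/1, 1/1), width = 1/1 - 0/1 = 1/1
  'e': [0/1 + 1/1*0/1, 0/1 + 1/1*3/8) = [0/1, 3/8) <- contains code 39/128
  'c': [0/1 + 1/1*3/8, 0/1 + 1/1*5/8) = [3/8, 5/8)
  'd': [0/1 + 1/1*5/8, 0/1 + 1/1*1/1) = [5/8, 1/1)
  emit 'e', narrow to [0/1, 3/8)
Step 2: interval [0/1, 3/8), width = 3/8 - 0/1 = 3/8
  'e': [0/1 + 3/8*0/1, 0/1 + 3/8*3/8) = [0/1, 9/64)
  'c': [0/1 + 3/8*3/8, 0/1 + 3/8*5/8) = [9/64, 15/64)
  'd': [0/1 + 3/8*5/8, 0/1 + 3/8*1/1) = [15/64, 3/8) <- contains code 39/128
  emit 'd', narrow to [15/64, 3/8)
Step 3: interval [15/64, 3/8), width = 3/8 - 15/64 = 9/64
  'e': [15/64 + 9/64*0/1, 15/64 + 9/64*3/8) = [15/64, 147/512)
  'c': [15/64 + 9/64*3/8, 15/64 + 9/64*5/8) = [147/512, 165/512) <- contains code 39/128
  'd': [15/64 + 9/64*5/8, 15/64 + 9/64*1/1) = [165/512, 3/8)
  emit 'c', narrow to [147/512, 165/512)

Answer: symbol=e low=0/1 high=3/8
symbol=d low=15/64 high=3/8
symbol=c low=147/512 high=165/512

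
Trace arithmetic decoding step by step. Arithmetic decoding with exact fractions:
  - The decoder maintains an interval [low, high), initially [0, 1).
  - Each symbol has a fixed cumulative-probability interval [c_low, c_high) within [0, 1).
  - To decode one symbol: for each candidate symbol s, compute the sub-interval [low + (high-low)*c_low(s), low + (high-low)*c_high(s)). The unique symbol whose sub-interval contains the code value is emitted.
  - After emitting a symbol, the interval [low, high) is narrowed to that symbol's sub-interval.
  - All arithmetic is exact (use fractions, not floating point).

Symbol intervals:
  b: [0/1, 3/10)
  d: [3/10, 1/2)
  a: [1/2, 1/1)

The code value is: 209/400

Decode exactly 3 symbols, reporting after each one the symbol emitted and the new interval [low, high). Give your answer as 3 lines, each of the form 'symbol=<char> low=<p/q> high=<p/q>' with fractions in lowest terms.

Answer: symbol=a low=1/2 high=1/1
symbol=b low=1/2 high=13/20
symbol=b low=1/2 high=109/200

Derivation:
Step 1: interval [0/1, 1/1), width = 1/1 - 0/1 = 1/1
  'b': [0/1 + 1/1*0/1, 0/1 + 1/1*3/10) = [0/1, 3/10)
  'd': [0/1 + 1/1*3/10, 0/1 + 1/1*1/2) = [3/10, 1/2)
  'a': [0/1 + 1/1*1/2, 0/1 + 1/1*1/1) = [1/2, 1/1) <- contains code 209/400
  emit 'a', narrow to [1/2, 1/1)
Step 2: interval [1/2, 1/1), width = 1/1 - 1/2 = 1/2
  'b': [1/2 + 1/2*0/1, 1/2 + 1/2*3/10) = [1/2, 13/20) <- contains code 209/400
  'd': [1/2 + 1/2*3/10, 1/2 + 1/2*1/2) = [13/20, 3/4)
  'a': [1/2 + 1/2*1/2, 1/2 + 1/2*1/1) = [3/4, 1/1)
  emit 'b', narrow to [1/2, 13/20)
Step 3: interval [1/2, 13/20), width = 13/20 - 1/2 = 3/20
  'b': [1/2 + 3/20*0/1, 1/2 + 3/20*3/10) = [1/2, 109/200) <- contains code 209/400
  'd': [1/2 + 3/20*3/10, 1/2 + 3/20*1/2) = [109/200, 23/40)
  'a': [1/2 + 3/20*1/2, 1/2 + 3/20*1/1) = [23/40, 13/20)
  emit 'b', narrow to [1/2, 109/200)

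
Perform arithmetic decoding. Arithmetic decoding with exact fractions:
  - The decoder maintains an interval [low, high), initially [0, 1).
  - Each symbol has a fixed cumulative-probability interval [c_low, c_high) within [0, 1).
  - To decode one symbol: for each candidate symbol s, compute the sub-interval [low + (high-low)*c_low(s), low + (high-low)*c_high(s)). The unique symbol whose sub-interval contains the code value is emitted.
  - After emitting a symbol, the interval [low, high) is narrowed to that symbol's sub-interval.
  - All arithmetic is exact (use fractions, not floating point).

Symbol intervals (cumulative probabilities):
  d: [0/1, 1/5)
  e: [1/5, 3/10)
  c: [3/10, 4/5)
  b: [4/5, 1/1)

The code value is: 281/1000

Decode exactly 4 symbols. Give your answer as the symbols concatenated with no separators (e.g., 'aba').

Answer: ebde

Derivation:
Step 1: interval [0/1, 1/1), width = 1/1 - 0/1 = 1/1
  'd': [0/1 + 1/1*0/1, 0/1 + 1/1*1/5) = [0/1, 1/5)
  'e': [0/1 + 1/1*1/5, 0/1 + 1/1*3/10) = [1/5, 3/10) <- contains code 281/1000
  'c': [0/1 + 1/1*3/10, 0/1 + 1/1*4/5) = [3/10, 4/5)
  'b': [0/1 + 1/1*4/5, 0/1 + 1/1*1/1) = [4/5, 1/1)
  emit 'e', narrow to [1/5, 3/10)
Step 2: interval [1/5, 3/10), width = 3/10 - 1/5 = 1/10
  'd': [1/5 + 1/10*0/1, 1/5 + 1/10*1/5) = [1/5, 11/50)
  'e': [1/5 + 1/10*1/5, 1/5 + 1/10*3/10) = [11/50, 23/100)
  'c': [1/5 + 1/10*3/10, 1/5 + 1/10*4/5) = [23/100, 7/25)
  'b': [1/5 + 1/10*4/5, 1/5 + 1/10*1/1) = [7/25, 3/10) <- contains code 281/1000
  emit 'b', narrow to [7/25, 3/10)
Step 3: interval [7/25, 3/10), width = 3/10 - 7/25 = 1/50
  'd': [7/25 + 1/50*0/1, 7/25 + 1/50*1/5) = [7/25, 71/250) <- contains code 281/1000
  'e': [7/25 + 1/50*1/5, 7/25 + 1/50*3/10) = [71/250, 143/500)
  'c': [7/25 + 1/50*3/10, 7/25 + 1/50*4/5) = [143/500, 37/125)
  'b': [7/25 + 1/50*4/5, 7/25 + 1/50*1/1) = [37/125, 3/10)
  emit 'd', narrow to [7/25, 71/250)
Step 4: interval [7/25, 71/250), width = 71/250 - 7/25 = 1/250
  'd': [7/25 + 1/250*0/1, 7/25 + 1/250*1/5) = [7/25, 351/1250)
  'e': [7/25 + 1/250*1/5, 7/25 + 1/250*3/10) = [351/1250, 703/2500) <- contains code 281/1000
  'c': [7/25 + 1/250*3/10, 7/25 + 1/250*4/5) = [703/2500, 177/625)
  'b': [7/25 + 1/250*4/5, 7/25 + 1/250*1/1) = [177/625, 71/250)
  emit 'e', narrow to [351/1250, 703/2500)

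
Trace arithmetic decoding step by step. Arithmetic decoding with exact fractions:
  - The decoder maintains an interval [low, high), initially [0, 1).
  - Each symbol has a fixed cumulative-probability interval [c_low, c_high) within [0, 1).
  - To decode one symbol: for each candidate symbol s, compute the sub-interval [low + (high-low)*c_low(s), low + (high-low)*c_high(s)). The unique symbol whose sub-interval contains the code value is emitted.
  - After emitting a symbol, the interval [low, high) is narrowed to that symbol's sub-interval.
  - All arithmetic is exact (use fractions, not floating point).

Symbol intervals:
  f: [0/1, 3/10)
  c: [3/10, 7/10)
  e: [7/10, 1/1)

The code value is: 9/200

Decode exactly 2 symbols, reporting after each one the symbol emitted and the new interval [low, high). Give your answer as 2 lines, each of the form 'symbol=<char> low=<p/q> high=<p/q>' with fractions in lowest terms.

Answer: symbol=f low=0/1 high=3/10
symbol=f low=0/1 high=9/100

Derivation:
Step 1: interval [0/1, 1/1), width = 1/1 - 0/1 = 1/1
  'f': [0/1 + 1/1*0/1, 0/1 + 1/1*3/10) = [0/1, 3/10) <- contains code 9/200
  'c': [0/1 + 1/1*3/10, 0/1 + 1/1*7/10) = [3/10, 7/10)
  'e': [0/1 + 1/1*7/10, 0/1 + 1/1*1/1) = [7/10, 1/1)
  emit 'f', narrow to [0/1, 3/10)
Step 2: interval [0/1, 3/10), width = 3/10 - 0/1 = 3/10
  'f': [0/1 + 3/10*0/1, 0/1 + 3/10*3/10) = [0/1, 9/100) <- contains code 9/200
  'c': [0/1 + 3/10*3/10, 0/1 + 3/10*7/10) = [9/100, 21/100)
  'e': [0/1 + 3/10*7/10, 0/1 + 3/10*1/1) = [21/100, 3/10)
  emit 'f', narrow to [0/1, 9/100)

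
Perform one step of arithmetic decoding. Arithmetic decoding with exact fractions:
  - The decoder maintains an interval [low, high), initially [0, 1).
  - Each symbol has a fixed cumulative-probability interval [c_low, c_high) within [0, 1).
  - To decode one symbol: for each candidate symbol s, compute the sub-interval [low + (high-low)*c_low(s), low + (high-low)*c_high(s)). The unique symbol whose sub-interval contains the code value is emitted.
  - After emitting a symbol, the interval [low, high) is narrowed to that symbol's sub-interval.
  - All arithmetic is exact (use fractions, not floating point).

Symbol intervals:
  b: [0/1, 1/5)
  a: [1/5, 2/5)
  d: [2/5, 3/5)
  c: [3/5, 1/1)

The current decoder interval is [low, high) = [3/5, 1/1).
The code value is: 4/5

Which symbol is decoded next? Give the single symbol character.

Interval width = high − low = 1/1 − 3/5 = 2/5
Scaled code = (code − low) / width = (4/5 − 3/5) / 2/5 = 1/2
  b: [0/1, 1/5) 
  a: [1/5, 2/5) 
  d: [2/5, 3/5) ← scaled code falls here ✓
  c: [3/5, 1/1) 

Answer: d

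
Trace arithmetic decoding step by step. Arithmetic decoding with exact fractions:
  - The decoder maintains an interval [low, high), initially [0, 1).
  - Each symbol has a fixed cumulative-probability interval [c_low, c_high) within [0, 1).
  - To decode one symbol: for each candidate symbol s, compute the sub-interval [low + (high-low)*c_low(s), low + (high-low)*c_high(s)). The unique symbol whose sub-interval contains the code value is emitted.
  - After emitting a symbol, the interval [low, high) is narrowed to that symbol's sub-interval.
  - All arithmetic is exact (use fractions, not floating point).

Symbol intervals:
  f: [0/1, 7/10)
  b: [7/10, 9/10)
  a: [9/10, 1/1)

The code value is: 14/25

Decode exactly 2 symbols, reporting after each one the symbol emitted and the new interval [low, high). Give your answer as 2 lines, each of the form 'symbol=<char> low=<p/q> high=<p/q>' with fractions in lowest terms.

Answer: symbol=f low=0/1 high=7/10
symbol=b low=49/100 high=63/100

Derivation:
Step 1: interval [0/1, 1/1), width = 1/1 - 0/1 = 1/1
  'f': [0/1 + 1/1*0/1, 0/1 + 1/1*7/10) = [0/1, 7/10) <- contains code 14/25
  'b': [0/1 + 1/1*7/10, 0/1 + 1/1*9/10) = [7/10, 9/10)
  'a': [0/1 + 1/1*9/10, 0/1 + 1/1*1/1) = [9/10, 1/1)
  emit 'f', narrow to [0/1, 7/10)
Step 2: interval [0/1, 7/10), width = 7/10 - 0/1 = 7/10
  'f': [0/1 + 7/10*0/1, 0/1 + 7/10*7/10) = [0/1, 49/100)
  'b': [0/1 + 7/10*7/10, 0/1 + 7/10*9/10) = [49/100, 63/100) <- contains code 14/25
  'a': [0/1 + 7/10*9/10, 0/1 + 7/10*1/1) = [63/100, 7/10)
  emit 'b', narrow to [49/100, 63/100)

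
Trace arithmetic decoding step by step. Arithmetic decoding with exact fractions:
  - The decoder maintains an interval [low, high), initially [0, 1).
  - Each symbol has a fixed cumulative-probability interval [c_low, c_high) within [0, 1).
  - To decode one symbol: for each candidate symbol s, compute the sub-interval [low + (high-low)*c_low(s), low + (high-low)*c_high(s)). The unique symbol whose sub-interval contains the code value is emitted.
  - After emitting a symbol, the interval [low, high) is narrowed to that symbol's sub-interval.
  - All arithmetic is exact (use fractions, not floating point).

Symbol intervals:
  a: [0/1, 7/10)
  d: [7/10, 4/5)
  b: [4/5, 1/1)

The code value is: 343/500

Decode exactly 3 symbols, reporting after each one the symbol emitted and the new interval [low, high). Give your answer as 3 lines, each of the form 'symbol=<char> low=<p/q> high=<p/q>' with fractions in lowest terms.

Answer: symbol=a low=0/1 high=7/10
symbol=b low=14/25 high=7/10
symbol=b low=84/125 high=7/10

Derivation:
Step 1: interval [0/1, 1/1), width = 1/1 - 0/1 = 1/1
  'a': [0/1 + 1/1*0/1, 0/1 + 1/1*7/10) = [0/1, 7/10) <- contains code 343/500
  'd': [0/1 + 1/1*7/10, 0/1 + 1/1*4/5) = [7/10, 4/5)
  'b': [0/1 + 1/1*4/5, 0/1 + 1/1*1/1) = [4/5, 1/1)
  emit 'a', narrow to [0/1, 7/10)
Step 2: interval [0/1, 7/10), width = 7/10 - 0/1 = 7/10
  'a': [0/1 + 7/10*0/1, 0/1 + 7/10*7/10) = [0/1, 49/100)
  'd': [0/1 + 7/10*7/10, 0/1 + 7/10*4/5) = [49/100, 14/25)
  'b': [0/1 + 7/10*4/5, 0/1 + 7/10*1/1) = [14/25, 7/10) <- contains code 343/500
  emit 'b', narrow to [14/25, 7/10)
Step 3: interval [14/25, 7/10), width = 7/10 - 14/25 = 7/50
  'a': [14/25 + 7/50*0/1, 14/25 + 7/50*7/10) = [14/25, 329/500)
  'd': [14/25 + 7/50*7/10, 14/25 + 7/50*4/5) = [329/500, 84/125)
  'b': [14/25 + 7/50*4/5, 14/25 + 7/50*1/1) = [84/125, 7/10) <- contains code 343/500
  emit 'b', narrow to [84/125, 7/10)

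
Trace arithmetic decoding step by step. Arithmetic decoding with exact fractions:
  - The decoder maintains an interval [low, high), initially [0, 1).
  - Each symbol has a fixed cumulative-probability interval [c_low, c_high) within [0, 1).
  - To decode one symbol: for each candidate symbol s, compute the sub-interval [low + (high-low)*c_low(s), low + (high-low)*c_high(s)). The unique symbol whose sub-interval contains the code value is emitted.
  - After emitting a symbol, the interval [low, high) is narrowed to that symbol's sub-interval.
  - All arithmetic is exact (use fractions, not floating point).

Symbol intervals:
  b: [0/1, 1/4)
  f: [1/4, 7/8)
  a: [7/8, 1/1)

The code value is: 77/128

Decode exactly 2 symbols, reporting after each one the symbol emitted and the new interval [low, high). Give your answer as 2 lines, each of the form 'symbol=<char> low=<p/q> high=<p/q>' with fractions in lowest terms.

Step 1: interval [0/1, 1/1), width = 1/1 - 0/1 = 1/1
  'b': [0/1 + 1/1*0/1, 0/1 + 1/1*1/4) = [0/1, 1/4)
  'f': [0/1 + 1/1*1/4, 0/1 + 1/1*7/8) = [1/4, 7/8) <- contains code 77/128
  'a': [0/1 + 1/1*7/8, 0/1 + 1/1*1/1) = [7/8, 1/1)
  emit 'f', narrow to [1/4, 7/8)
Step 2: interval [1/4, 7/8), width = 7/8 - 1/4 = 5/8
  'b': [1/4 + 5/8*0/1, 1/4 + 5/8*1/4) = [1/4, 13/32)
  'f': [1/4 + 5/8*1/4, 1/4 + 5/8*7/8) = [13/32, 51/64) <- contains code 77/128
  'a': [1/4 + 5/8*7/8, 1/4 + 5/8*1/1) = [51/64, 7/8)
  emit 'f', narrow to [13/32, 51/64)

Answer: symbol=f low=1/4 high=7/8
symbol=f low=13/32 high=51/64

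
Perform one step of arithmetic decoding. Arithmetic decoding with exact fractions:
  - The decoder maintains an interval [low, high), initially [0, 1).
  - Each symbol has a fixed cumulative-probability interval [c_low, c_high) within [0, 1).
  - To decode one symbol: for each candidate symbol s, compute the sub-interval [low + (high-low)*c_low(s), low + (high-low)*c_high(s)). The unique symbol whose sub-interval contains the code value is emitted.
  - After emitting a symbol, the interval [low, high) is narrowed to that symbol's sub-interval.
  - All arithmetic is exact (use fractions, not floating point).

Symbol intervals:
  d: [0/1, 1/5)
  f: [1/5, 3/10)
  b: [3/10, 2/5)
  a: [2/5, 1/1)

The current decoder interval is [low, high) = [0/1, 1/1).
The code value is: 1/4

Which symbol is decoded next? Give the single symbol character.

Answer: f

Derivation:
Interval width = high − low = 1/1 − 0/1 = 1/1
Scaled code = (code − low) / width = (1/4 − 0/1) / 1/1 = 1/4
  d: [0/1, 1/5) 
  f: [1/5, 3/10) ← scaled code falls here ✓
  b: [3/10, 2/5) 
  a: [2/5, 1/1) 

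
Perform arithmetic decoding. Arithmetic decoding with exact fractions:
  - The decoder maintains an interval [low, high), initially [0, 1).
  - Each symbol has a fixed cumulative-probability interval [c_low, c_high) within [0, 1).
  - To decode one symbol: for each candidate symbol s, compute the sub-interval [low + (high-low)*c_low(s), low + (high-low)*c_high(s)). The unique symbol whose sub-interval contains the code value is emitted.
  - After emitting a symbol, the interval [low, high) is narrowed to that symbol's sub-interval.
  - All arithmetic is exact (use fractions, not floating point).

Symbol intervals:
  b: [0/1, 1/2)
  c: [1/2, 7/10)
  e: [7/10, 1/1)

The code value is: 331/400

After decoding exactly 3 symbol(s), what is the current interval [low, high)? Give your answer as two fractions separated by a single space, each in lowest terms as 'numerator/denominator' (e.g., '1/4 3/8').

Step 1: interval [0/1, 1/1), width = 1/1 - 0/1 = 1/1
  'b': [0/1 + 1/1*0/1, 0/1 + 1/1*1/2) = [0/1, 1/2)
  'c': [0/1 + 1/1*1/2, 0/1 + 1/1*7/10) = [1/2, 7/10)
  'e': [0/1 + 1/1*7/10, 0/1 + 1/1*1/1) = [7/10, 1/1) <- contains code 331/400
  emit 'e', narrow to [7/10, 1/1)
Step 2: interval [7/10, 1/1), width = 1/1 - 7/10 = 3/10
  'b': [7/10 + 3/10*0/1, 7/10 + 3/10*1/2) = [7/10, 17/20) <- contains code 331/400
  'c': [7/10 + 3/10*1/2, 7/10 + 3/10*7/10) = [17/20, 91/100)
  'e': [7/10 + 3/10*7/10, 7/10 + 3/10*1/1) = [91/100, 1/1)
  emit 'b', narrow to [7/10, 17/20)
Step 3: interval [7/10, 17/20), width = 17/20 - 7/10 = 3/20
  'b': [7/10 + 3/20*0/1, 7/10 + 3/20*1/2) = [7/10, 31/40)
  'c': [7/10 + 3/20*1/2, 7/10 + 3/20*7/10) = [31/40, 161/200)
  'e': [7/10 + 3/20*7/10, 7/10 + 3/20*1/1) = [161/200, 17/20) <- contains code 331/400
  emit 'e', narrow to [161/200, 17/20)

Answer: 161/200 17/20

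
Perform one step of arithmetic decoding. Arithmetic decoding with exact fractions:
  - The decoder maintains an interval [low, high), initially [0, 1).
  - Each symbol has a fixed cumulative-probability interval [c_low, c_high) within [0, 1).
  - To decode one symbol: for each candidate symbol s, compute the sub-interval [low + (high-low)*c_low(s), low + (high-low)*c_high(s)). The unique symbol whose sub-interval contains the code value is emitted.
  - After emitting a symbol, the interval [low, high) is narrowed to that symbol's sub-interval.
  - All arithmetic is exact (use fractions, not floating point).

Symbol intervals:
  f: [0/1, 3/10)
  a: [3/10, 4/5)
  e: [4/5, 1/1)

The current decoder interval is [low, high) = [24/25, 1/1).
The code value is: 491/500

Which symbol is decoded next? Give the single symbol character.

Answer: a

Derivation:
Interval width = high − low = 1/1 − 24/25 = 1/25
Scaled code = (code − low) / width = (491/500 − 24/25) / 1/25 = 11/20
  f: [0/1, 3/10) 
  a: [3/10, 4/5) ← scaled code falls here ✓
  e: [4/5, 1/1) 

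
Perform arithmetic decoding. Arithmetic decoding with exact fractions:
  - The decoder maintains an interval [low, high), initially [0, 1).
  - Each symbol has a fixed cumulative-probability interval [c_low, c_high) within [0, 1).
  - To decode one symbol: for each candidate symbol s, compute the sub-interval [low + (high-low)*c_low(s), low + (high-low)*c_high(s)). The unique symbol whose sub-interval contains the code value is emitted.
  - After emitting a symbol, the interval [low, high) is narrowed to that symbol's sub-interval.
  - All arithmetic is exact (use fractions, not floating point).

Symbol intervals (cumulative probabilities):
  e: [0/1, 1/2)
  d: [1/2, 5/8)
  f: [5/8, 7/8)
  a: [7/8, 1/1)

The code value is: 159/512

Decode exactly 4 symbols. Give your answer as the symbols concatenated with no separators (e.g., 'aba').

Step 1: interval [0/1, 1/1), width = 1/1 - 0/1 = 1/1
  'e': [0/1 + 1/1*0/1, 0/1 + 1/1*1/2) = [0/1, 1/2) <- contains code 159/512
  'd': [0/1 + 1/1*1/2, 0/1 + 1/1*5/8) = [1/2, 5/8)
  'f': [0/1 + 1/1*5/8, 0/1 + 1/1*7/8) = [5/8, 7/8)
  'a': [0/1 + 1/1*7/8, 0/1 + 1/1*1/1) = [7/8, 1/1)
  emit 'e', narrow to [0/1, 1/2)
Step 2: interval [0/1, 1/2), width = 1/2 - 0/1 = 1/2
  'e': [0/1 + 1/2*0/1, 0/1 + 1/2*1/2) = [0/1, 1/4)
  'd': [0/1 + 1/2*1/2, 0/1 + 1/2*5/8) = [1/4, 5/16) <- contains code 159/512
  'f': [0/1 + 1/2*5/8, 0/1 + 1/2*7/8) = [5/16, 7/16)
  'a': [0/1 + 1/2*7/8, 0/1 + 1/2*1/1) = [7/16, 1/2)
  emit 'd', narrow to [1/4, 5/16)
Step 3: interval [1/4, 5/16), width = 5/16 - 1/4 = 1/16
  'e': [1/4 + 1/16*0/1, 1/4 + 1/16*1/2) = [1/4, 9/32)
  'd': [1/4 + 1/16*1/2, 1/4 + 1/16*5/8) = [9/32, 37/128)
  'f': [1/4 + 1/16*5/8, 1/4 + 1/16*7/8) = [37/128, 39/128)
  'a': [1/4 + 1/16*7/8, 1/4 + 1/16*1/1) = [39/128, 5/16) <- contains code 159/512
  emit 'a', narrow to [39/128, 5/16)
Step 4: interval [39/128, 5/16), width = 5/16 - 39/128 = 1/128
  'e': [39/128 + 1/128*0/1, 39/128 + 1/128*1/2) = [39/128, 79/256)
  'd': [39/128 + 1/128*1/2, 39/128 + 1/128*5/8) = [79/256, 317/1024)
  'f': [39/128 + 1/128*5/8, 39/128 + 1/128*7/8) = [317/1024, 319/1024) <- contains code 159/512
  'a': [39/128 + 1/128*7/8, 39/128 + 1/128*1/1) = [319/1024, 5/16)
  emit 'f', narrow to [317/1024, 319/1024)

Answer: edaf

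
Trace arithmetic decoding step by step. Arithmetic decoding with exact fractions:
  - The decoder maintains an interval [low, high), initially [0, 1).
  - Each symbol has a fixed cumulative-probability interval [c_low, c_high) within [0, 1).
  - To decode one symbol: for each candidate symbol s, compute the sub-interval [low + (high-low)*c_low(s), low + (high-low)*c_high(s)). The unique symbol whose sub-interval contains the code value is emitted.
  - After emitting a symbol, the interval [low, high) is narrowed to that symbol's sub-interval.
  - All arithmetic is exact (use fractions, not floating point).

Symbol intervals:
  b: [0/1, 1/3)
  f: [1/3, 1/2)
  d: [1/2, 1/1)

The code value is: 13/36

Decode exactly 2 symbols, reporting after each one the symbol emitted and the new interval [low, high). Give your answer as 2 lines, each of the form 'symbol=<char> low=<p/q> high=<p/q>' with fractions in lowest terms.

Answer: symbol=f low=1/3 high=1/2
symbol=b low=1/3 high=7/18

Derivation:
Step 1: interval [0/1, 1/1), width = 1/1 - 0/1 = 1/1
  'b': [0/1 + 1/1*0/1, 0/1 + 1/1*1/3) = [0/1, 1/3)
  'f': [0/1 + 1/1*1/3, 0/1 + 1/1*1/2) = [1/3, 1/2) <- contains code 13/36
  'd': [0/1 + 1/1*1/2, 0/1 + 1/1*1/1) = [1/2, 1/1)
  emit 'f', narrow to [1/3, 1/2)
Step 2: interval [1/3, 1/2), width = 1/2 - 1/3 = 1/6
  'b': [1/3 + 1/6*0/1, 1/3 + 1/6*1/3) = [1/3, 7/18) <- contains code 13/36
  'f': [1/3 + 1/6*1/3, 1/3 + 1/6*1/2) = [7/18, 5/12)
  'd': [1/3 + 1/6*1/2, 1/3 + 1/6*1/1) = [5/12, 1/2)
  emit 'b', narrow to [1/3, 7/18)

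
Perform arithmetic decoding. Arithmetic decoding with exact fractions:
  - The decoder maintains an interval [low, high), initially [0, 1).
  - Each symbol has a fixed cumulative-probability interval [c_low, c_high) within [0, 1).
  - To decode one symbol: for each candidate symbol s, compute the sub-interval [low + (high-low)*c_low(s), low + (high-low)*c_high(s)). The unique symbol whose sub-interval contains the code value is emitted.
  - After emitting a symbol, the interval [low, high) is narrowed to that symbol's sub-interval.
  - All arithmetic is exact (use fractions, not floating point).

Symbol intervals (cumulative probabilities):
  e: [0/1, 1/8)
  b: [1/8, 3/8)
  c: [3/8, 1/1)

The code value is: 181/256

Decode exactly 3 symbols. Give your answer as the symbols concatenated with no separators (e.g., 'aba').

Answer: ccb

Derivation:
Step 1: interval [0/1, 1/1), width = 1/1 - 0/1 = 1/1
  'e': [0/1 + 1/1*0/1, 0/1 + 1/1*1/8) = [0/1, 1/8)
  'b': [0/1 + 1/1*1/8, 0/1 + 1/1*3/8) = [1/8, 3/8)
  'c': [0/1 + 1/1*3/8, 0/1 + 1/1*1/1) = [3/8, 1/1) <- contains code 181/256
  emit 'c', narrow to [3/8, 1/1)
Step 2: interval [3/8, 1/1), width = 1/1 - 3/8 = 5/8
  'e': [3/8 + 5/8*0/1, 3/8 + 5/8*1/8) = [3/8, 29/64)
  'b': [3/8 + 5/8*1/8, 3/8 + 5/8*3/8) = [29/64, 39/64)
  'c': [3/8 + 5/8*3/8, 3/8 + 5/8*1/1) = [39/64, 1/1) <- contains code 181/256
  emit 'c', narrow to [39/64, 1/1)
Step 3: interval [39/64, 1/1), width = 1/1 - 39/64 = 25/64
  'e': [39/64 + 25/64*0/1, 39/64 + 25/64*1/8) = [39/64, 337/512)
  'b': [39/64 + 25/64*1/8, 39/64 + 25/64*3/8) = [337/512, 387/512) <- contains code 181/256
  'c': [39/64 + 25/64*3/8, 39/64 + 25/64*1/1) = [387/512, 1/1)
  emit 'b', narrow to [337/512, 387/512)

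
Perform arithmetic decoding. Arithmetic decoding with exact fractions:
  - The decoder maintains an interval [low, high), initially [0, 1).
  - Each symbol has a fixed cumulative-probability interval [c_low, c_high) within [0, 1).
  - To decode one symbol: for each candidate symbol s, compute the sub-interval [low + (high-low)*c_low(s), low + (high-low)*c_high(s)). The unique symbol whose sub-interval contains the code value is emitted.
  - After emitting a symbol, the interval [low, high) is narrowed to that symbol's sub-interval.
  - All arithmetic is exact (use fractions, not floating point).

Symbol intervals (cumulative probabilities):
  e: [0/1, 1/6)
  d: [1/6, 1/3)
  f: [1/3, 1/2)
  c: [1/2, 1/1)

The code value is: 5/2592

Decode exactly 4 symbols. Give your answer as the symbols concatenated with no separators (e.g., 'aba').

Step 1: interval [0/1, 1/1), width = 1/1 - 0/1 = 1/1
  'e': [0/1 + 1/1*0/1, 0/1 + 1/1*1/6) = [0/1, 1/6) <- contains code 5/2592
  'd': [0/1 + 1/1*1/6, 0/1 + 1/1*1/3) = [1/6, 1/3)
  'f': [0/1 + 1/1*1/3, 0/1 + 1/1*1/2) = [1/3, 1/2)
  'c': [0/1 + 1/1*1/2, 0/1 + 1/1*1/1) = [1/2, 1/1)
  emit 'e', narrow to [0/1, 1/6)
Step 2: interval [0/1, 1/6), width = 1/6 - 0/1 = 1/6
  'e': [0/1 + 1/6*0/1, 0/1 + 1/6*1/6) = [0/1, 1/36) <- contains code 5/2592
  'd': [0/1 + 1/6*1/6, 0/1 + 1/6*1/3) = [1/36, 1/18)
  'f': [0/1 + 1/6*1/3, 0/1 + 1/6*1/2) = [1/18, 1/12)
  'c': [0/1 + 1/6*1/2, 0/1 + 1/6*1/1) = [1/12, 1/6)
  emit 'e', narrow to [0/1, 1/36)
Step 3: interval [0/1, 1/36), width = 1/36 - 0/1 = 1/36
  'e': [0/1 + 1/36*0/1, 0/1 + 1/36*1/6) = [0/1, 1/216) <- contains code 5/2592
  'd': [0/1 + 1/36*1/6, 0/1 + 1/36*1/3) = [1/216, 1/108)
  'f': [0/1 + 1/36*1/3, 0/1 + 1/36*1/2) = [1/108, 1/72)
  'c': [0/1 + 1/36*1/2, 0/1 + 1/36*1/1) = [1/72, 1/36)
  emit 'e', narrow to [0/1, 1/216)
Step 4: interval [0/1, 1/216), width = 1/216 - 0/1 = 1/216
  'e': [0/1 + 1/216*0/1, 0/1 + 1/216*1/6) = [0/1, 1/1296)
  'd': [0/1 + 1/216*1/6, 0/1 + 1/216*1/3) = [1/1296, 1/648)
  'f': [0/1 + 1/216*1/3, 0/1 + 1/216*1/2) = [1/648, 1/432) <- contains code 5/2592
  'c': [0/1 + 1/216*1/2, 0/1 + 1/216*1/1) = [1/432, 1/216)
  emit 'f', narrow to [1/648, 1/432)

Answer: eeef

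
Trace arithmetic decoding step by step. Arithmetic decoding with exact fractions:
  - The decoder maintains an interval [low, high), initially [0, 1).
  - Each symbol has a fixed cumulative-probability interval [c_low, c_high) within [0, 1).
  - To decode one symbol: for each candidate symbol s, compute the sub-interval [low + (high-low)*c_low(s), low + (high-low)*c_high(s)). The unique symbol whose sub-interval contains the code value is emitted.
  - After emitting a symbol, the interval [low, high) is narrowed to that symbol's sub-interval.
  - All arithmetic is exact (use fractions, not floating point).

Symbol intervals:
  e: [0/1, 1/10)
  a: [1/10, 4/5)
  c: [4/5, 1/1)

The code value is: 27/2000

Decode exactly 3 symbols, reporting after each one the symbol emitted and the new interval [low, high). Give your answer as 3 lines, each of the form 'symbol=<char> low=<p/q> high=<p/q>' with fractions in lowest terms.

Answer: symbol=e low=0/1 high=1/10
symbol=a low=1/100 high=2/25
symbol=e low=1/100 high=17/1000

Derivation:
Step 1: interval [0/1, 1/1), width = 1/1 - 0/1 = 1/1
  'e': [0/1 + 1/1*0/1, 0/1 + 1/1*1/10) = [0/1, 1/10) <- contains code 27/2000
  'a': [0/1 + 1/1*1/10, 0/1 + 1/1*4/5) = [1/10, 4/5)
  'c': [0/1 + 1/1*4/5, 0/1 + 1/1*1/1) = [4/5, 1/1)
  emit 'e', narrow to [0/1, 1/10)
Step 2: interval [0/1, 1/10), width = 1/10 - 0/1 = 1/10
  'e': [0/1 + 1/10*0/1, 0/1 + 1/10*1/10) = [0/1, 1/100)
  'a': [0/1 + 1/10*1/10, 0/1 + 1/10*4/5) = [1/100, 2/25) <- contains code 27/2000
  'c': [0/1 + 1/10*4/5, 0/1 + 1/10*1/1) = [2/25, 1/10)
  emit 'a', narrow to [1/100, 2/25)
Step 3: interval [1/100, 2/25), width = 2/25 - 1/100 = 7/100
  'e': [1/100 + 7/100*0/1, 1/100 + 7/100*1/10) = [1/100, 17/1000) <- contains code 27/2000
  'a': [1/100 + 7/100*1/10, 1/100 + 7/100*4/5) = [17/1000, 33/500)
  'c': [1/100 + 7/100*4/5, 1/100 + 7/100*1/1) = [33/500, 2/25)
  emit 'e', narrow to [1/100, 17/1000)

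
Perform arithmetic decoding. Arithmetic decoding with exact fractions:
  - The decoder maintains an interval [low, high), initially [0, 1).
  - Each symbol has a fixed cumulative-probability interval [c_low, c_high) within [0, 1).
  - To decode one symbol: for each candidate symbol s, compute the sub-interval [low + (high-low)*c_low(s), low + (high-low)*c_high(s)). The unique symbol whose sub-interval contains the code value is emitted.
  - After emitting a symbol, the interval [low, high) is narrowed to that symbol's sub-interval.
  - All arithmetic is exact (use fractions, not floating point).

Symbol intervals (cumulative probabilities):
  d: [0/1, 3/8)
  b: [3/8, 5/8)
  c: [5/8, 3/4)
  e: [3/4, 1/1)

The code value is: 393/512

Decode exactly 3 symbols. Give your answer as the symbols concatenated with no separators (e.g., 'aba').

Step 1: interval [0/1, 1/1), width = 1/1 - 0/1 = 1/1
  'd': [0/1 + 1/1*0/1, 0/1 + 1/1*3/8) = [0/1, 3/8)
  'b': [0/1 + 1/1*3/8, 0/1 + 1/1*5/8) = [3/8, 5/8)
  'c': [0/1 + 1/1*5/8, 0/1 + 1/1*3/4) = [5/8, 3/4)
  'e': [0/1 + 1/1*3/4, 0/1 + 1/1*1/1) = [3/4, 1/1) <- contains code 393/512
  emit 'e', narrow to [3/4, 1/1)
Step 2: interval [3/4, 1/1), width = 1/1 - 3/4 = 1/4
  'd': [3/4 + 1/4*0/1, 3/4 + 1/4*3/8) = [3/4, 27/32) <- contains code 393/512
  'b': [3/4 + 1/4*3/8, 3/4 + 1/4*5/8) = [27/32, 29/32)
  'c': [3/4 + 1/4*5/8, 3/4 + 1/4*3/4) = [29/32, 15/16)
  'e': [3/4 + 1/4*3/4, 3/4 + 1/4*1/1) = [15/16, 1/1)
  emit 'd', narrow to [3/4, 27/32)
Step 3: interval [3/4, 27/32), width = 27/32 - 3/4 = 3/32
  'd': [3/4 + 3/32*0/1, 3/4 + 3/32*3/8) = [3/4, 201/256) <- contains code 393/512
  'b': [3/4 + 3/32*3/8, 3/4 + 3/32*5/8) = [201/256, 207/256)
  'c': [3/4 + 3/32*5/8, 3/4 + 3/32*3/4) = [207/256, 105/128)
  'e': [3/4 + 3/32*3/4, 3/4 + 3/32*1/1) = [105/128, 27/32)
  emit 'd', narrow to [3/4, 201/256)

Answer: edd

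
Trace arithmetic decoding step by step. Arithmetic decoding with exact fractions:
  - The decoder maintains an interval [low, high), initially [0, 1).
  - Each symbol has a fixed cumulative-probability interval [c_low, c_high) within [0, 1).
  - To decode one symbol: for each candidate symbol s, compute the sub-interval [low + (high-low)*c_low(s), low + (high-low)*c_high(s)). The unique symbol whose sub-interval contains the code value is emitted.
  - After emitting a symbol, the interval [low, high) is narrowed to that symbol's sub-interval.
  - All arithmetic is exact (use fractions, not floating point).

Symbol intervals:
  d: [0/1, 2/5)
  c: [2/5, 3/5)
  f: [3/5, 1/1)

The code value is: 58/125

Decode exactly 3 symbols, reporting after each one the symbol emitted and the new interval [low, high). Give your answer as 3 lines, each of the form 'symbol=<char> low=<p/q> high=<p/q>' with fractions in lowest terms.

Answer: symbol=c low=2/5 high=3/5
symbol=d low=2/5 high=12/25
symbol=f low=56/125 high=12/25

Derivation:
Step 1: interval [0/1, 1/1), width = 1/1 - 0/1 = 1/1
  'd': [0/1 + 1/1*0/1, 0/1 + 1/1*2/5) = [0/1, 2/5)
  'c': [0/1 + 1/1*2/5, 0/1 + 1/1*3/5) = [2/5, 3/5) <- contains code 58/125
  'f': [0/1 + 1/1*3/5, 0/1 + 1/1*1/1) = [3/5, 1/1)
  emit 'c', narrow to [2/5, 3/5)
Step 2: interval [2/5, 3/5), width = 3/5 - 2/5 = 1/5
  'd': [2/5 + 1/5*0/1, 2/5 + 1/5*2/5) = [2/5, 12/25) <- contains code 58/125
  'c': [2/5 + 1/5*2/5, 2/5 + 1/5*3/5) = [12/25, 13/25)
  'f': [2/5 + 1/5*3/5, 2/5 + 1/5*1/1) = [13/25, 3/5)
  emit 'd', narrow to [2/5, 12/25)
Step 3: interval [2/5, 12/25), width = 12/25 - 2/5 = 2/25
  'd': [2/5 + 2/25*0/1, 2/5 + 2/25*2/5) = [2/5, 54/125)
  'c': [2/5 + 2/25*2/5, 2/5 + 2/25*3/5) = [54/125, 56/125)
  'f': [2/5 + 2/25*3/5, 2/5 + 2/25*1/1) = [56/125, 12/25) <- contains code 58/125
  emit 'f', narrow to [56/125, 12/25)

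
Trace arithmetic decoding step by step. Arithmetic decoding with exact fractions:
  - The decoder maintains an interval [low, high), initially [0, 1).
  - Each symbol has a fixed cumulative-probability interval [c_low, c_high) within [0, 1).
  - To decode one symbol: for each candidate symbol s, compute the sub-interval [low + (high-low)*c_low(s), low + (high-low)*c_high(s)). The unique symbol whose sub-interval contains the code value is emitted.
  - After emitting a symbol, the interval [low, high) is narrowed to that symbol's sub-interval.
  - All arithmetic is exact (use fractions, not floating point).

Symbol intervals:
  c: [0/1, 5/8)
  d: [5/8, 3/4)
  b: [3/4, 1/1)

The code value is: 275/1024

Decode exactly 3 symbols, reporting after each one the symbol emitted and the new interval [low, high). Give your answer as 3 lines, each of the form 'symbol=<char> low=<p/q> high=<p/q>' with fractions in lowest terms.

Answer: symbol=c low=0/1 high=5/8
symbol=c low=0/1 high=25/64
symbol=d low=125/512 high=75/256

Derivation:
Step 1: interval [0/1, 1/1), width = 1/1 - 0/1 = 1/1
  'c': [0/1 + 1/1*0/1, 0/1 + 1/1*5/8) = [0/1, 5/8) <- contains code 275/1024
  'd': [0/1 + 1/1*5/8, 0/1 + 1/1*3/4) = [5/8, 3/4)
  'b': [0/1 + 1/1*3/4, 0/1 + 1/1*1/1) = [3/4, 1/1)
  emit 'c', narrow to [0/1, 5/8)
Step 2: interval [0/1, 5/8), width = 5/8 - 0/1 = 5/8
  'c': [0/1 + 5/8*0/1, 0/1 + 5/8*5/8) = [0/1, 25/64) <- contains code 275/1024
  'd': [0/1 + 5/8*5/8, 0/1 + 5/8*3/4) = [25/64, 15/32)
  'b': [0/1 + 5/8*3/4, 0/1 + 5/8*1/1) = [15/32, 5/8)
  emit 'c', narrow to [0/1, 25/64)
Step 3: interval [0/1, 25/64), width = 25/64 - 0/1 = 25/64
  'c': [0/1 + 25/64*0/1, 0/1 + 25/64*5/8) = [0/1, 125/512)
  'd': [0/1 + 25/64*5/8, 0/1 + 25/64*3/4) = [125/512, 75/256) <- contains code 275/1024
  'b': [0/1 + 25/64*3/4, 0/1 + 25/64*1/1) = [75/256, 25/64)
  emit 'd', narrow to [125/512, 75/256)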